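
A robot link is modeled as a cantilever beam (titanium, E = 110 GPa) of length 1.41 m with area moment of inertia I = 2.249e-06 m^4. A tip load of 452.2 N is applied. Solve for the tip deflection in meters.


delta = F*L^3/(3*E*I) = 452.2*1.41^3/(3*1.100e+11*2.249e-06)
      = 1267.6165362/742170 = 0.0017

0.0017 m


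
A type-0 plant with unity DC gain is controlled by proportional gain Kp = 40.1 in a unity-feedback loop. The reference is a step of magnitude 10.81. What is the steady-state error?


e_ss = R/(1 + Kp) = 10.81/(1 + 40.1) = 10.81/41.1000 = 0.2630

0.2630


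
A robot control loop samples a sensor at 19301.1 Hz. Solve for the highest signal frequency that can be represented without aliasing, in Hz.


f_max = f_s/2 = 19301.1/2 = 9650.5500

9650.5500 Hz


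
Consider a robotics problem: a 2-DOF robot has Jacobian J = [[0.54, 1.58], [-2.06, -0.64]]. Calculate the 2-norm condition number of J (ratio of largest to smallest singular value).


JJ^T eigenvalues: trace(JJ^T) = 7.4412, det(JJ^T) = det(J)^2 = 8.46344464
s_max^2 = (7.4412 + sqrt(21.51767888))/2 = 6.03995761
s_min^2 = (7.4412 - sqrt(21.51767888))/2 = 1.40124239
kappa = s_max/s_min = sqrt(6.03995761/1.40124239) = 2.0762

2.0762


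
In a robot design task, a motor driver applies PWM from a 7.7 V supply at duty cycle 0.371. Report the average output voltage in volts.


V_avg = V_supply * D = 7.7*0.371 = 2.8567

2.8567 V


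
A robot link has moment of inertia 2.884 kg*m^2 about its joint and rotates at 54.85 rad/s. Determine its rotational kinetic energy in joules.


KE = (1/2)*I*omega^2 = 0.5*2.884*54.85^2 = 4338.2894

4338.2894 J


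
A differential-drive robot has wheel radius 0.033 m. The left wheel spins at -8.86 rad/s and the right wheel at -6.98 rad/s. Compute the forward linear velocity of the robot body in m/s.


v = r*(wR + wL)/2 = 0.033*(-6.98 + -8.86)/2 = -0.2614

-0.2614 m/s


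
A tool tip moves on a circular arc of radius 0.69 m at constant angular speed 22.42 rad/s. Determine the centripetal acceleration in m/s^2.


a_c = omega^2 * r = 22.42^2 * 0.69 = 346.8329

346.8329 m/s^2


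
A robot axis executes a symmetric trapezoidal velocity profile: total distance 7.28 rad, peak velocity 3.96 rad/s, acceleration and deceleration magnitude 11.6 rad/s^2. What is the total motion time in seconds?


t_acc = v/a = 3.96/11.6 = 0.341379 s
d_acc = v^2/(2a) = 0.675931 rad (each ramp)
d_cruise = 7.28 - 2*0.675931 = 5.928138 rad
t_cruise = 5.928138/3.96 = 1.497005 s
t_total = 2*0.341379 + 1.497005 = 2.1798

2.1798 s


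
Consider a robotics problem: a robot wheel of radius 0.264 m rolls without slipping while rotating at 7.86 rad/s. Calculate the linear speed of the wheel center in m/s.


v = omega * r = 7.86 * 0.264 = 2.0750

2.0750 m/s


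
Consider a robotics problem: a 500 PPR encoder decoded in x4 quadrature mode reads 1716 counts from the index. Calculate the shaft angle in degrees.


angle = counts * 360 / (PPR*4) = 1716 * 360 / 2000 = 308.8800

308.8800 degrees


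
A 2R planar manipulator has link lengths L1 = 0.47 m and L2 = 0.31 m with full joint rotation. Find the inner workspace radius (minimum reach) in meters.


r_min = |L1 - L2| = |0.47 - 0.31| = 0.1600

0.1600 m


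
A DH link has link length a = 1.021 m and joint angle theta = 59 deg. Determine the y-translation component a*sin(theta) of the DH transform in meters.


a*sin(theta) = 1.021*sin(59 deg) = 0.8752

0.8752 m


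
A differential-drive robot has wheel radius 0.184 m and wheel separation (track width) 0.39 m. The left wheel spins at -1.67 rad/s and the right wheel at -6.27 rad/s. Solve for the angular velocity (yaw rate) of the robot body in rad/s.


omega = r*(wR - wL)/L = 0.184*(-6.27 - (-1.67))/0.39 = -2.1703

-2.1703 rad/s


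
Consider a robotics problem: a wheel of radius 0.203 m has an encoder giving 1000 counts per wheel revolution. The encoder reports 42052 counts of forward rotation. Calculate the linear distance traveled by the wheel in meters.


revs = 42052/1000 = 42.052000
d = revs * 2*pi*r = 42.052000 * 2*pi*0.203 = 53.6368

53.6368 m


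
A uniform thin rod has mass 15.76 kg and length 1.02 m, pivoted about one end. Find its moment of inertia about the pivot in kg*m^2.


I = (1/3)*m*L^2 = (1/3)*15.76*1.02^2 = 5.4656

5.4656 kg*m^2


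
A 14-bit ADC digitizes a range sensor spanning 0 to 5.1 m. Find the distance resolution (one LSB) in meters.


res = range / 2^n = 5.1/2^14 = 5.1/16384 = 3.1128e-04

3.1128e-04 m


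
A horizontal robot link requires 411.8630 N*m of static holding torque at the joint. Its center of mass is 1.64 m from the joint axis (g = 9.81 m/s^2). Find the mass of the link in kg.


m = tau / (g*L) = 411.8630 / (9.81 * 1.64) = 25.6000

25.6000 kg


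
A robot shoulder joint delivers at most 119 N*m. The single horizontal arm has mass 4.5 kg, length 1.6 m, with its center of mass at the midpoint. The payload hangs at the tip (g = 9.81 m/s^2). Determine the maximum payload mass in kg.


tau_arm = m_arm*g*(L/2) = 4.5*9.81*1.6/2 = 35.3160 N*m
tau_payload = tau_max - tau_arm = 119 - 35.3160 = 83.6840
m_payload = tau_payload / (g*L) = 83.6840 / (9.81*1.6) = 5.3315

5.3315 kg


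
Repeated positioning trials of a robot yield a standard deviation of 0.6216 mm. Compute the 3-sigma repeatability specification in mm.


repeatability = 3*sigma = 3*0.6216 = 1.8648

1.8648 mm


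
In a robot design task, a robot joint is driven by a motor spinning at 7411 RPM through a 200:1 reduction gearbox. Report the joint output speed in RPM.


omega_joint = omega_motor / N = 7411 / 200 = 37.0550

37.0550 RPM


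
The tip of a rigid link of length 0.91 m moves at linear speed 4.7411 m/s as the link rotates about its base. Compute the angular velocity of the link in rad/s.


omega = v / L = 4.7411 / 0.91 = 5.2100

5.2100 rad/s


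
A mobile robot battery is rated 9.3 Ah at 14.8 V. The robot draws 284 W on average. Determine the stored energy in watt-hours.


E = capacity * V = 9.3*14.8 = 137.6400

137.6400 Wh


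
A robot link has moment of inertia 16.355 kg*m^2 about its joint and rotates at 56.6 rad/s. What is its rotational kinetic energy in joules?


KE = (1/2)*I*omega^2 = 0.5*16.355*56.6^2 = 26197.1119

26197.1119 J


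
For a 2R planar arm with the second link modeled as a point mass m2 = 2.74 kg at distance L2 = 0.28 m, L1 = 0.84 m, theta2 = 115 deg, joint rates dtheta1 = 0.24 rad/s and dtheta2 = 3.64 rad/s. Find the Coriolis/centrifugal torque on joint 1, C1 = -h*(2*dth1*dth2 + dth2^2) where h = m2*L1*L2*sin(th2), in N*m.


h = m2*L1*L2*sin(th2) = 2.74*0.84*0.28*sin(115 deg) = 0.584068
C1 = -h*(2*0.24*3.64 + 3.64^2) = -0.584068*14.9968 = -8.7592

-8.7592 N*m


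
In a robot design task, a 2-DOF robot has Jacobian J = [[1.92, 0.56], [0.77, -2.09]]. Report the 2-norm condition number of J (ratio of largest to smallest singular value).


JJ^T eigenvalues: trace(JJ^T) = 8.9610, det(JJ^T) = det(J)^2 = 19.74913600
s_max^2 = (8.9610 + sqrt(1.30297700))/2 = 5.05124009
s_min^2 = (8.9610 - sqrt(1.30297700))/2 = 3.90975991
kappa = s_max/s_min = sqrt(5.05124009/3.90975991) = 1.1366

1.1366


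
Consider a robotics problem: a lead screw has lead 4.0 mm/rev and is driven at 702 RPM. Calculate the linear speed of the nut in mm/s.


v = lead * (RPM/60) = 4.0*702/60 = 46.8000

46.8000 mm/s


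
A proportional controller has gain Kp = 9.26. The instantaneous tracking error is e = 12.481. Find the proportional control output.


u_P = Kp * e = 9.26 * 12.481 = 115.5741

115.5741


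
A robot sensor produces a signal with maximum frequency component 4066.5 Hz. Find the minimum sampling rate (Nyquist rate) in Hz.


f_s,min = 2*f_max = 2*4066.5 = 8133.0000

8133.0000 Hz


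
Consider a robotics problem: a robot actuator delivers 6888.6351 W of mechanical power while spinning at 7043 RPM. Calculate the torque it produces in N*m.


omega = 7043 * 2*pi/60 = 737.541235 rad/s
tau = P / omega = 6888.6351 / 737.541235 = 9.3400

9.3400 N*m


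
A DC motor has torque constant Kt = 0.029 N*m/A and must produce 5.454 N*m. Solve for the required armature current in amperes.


I = tau / Kt = 5.454/0.029 = 188.0690

188.0690 A


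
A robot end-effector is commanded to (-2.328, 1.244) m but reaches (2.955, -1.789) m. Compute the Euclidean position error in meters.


dx = 2.955 - (-2.328) = 5.2830, dy = -1.789 - (1.244) = -3.0330
err = sqrt(27.910089 + 9.199089) = 6.0917

6.0917 m


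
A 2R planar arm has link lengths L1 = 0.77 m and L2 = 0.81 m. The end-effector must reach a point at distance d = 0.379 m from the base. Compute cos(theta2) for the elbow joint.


cos(th2) = (d^2 - L1^2 - L2^2)/(2*L1*L2) = (0.379^2 - 0.77^2 - 0.81^2)/(2*0.77*0.81) = -0.8861

-0.8861


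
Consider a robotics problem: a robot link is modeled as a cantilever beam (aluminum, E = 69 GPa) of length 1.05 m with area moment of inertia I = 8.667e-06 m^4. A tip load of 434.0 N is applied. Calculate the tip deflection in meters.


delta = F*L^3/(3*E*I) = 434.0*1.05^3/(3*6.900e+10*8.667e-06)
      = 502.40925/1794069 = 2.8004e-04

2.8004e-04 m


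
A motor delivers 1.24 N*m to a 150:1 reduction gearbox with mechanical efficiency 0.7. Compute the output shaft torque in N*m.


tau_out = tau_in * N * eta = 1.24 * 150 * 0.7 = 130.2000

130.2000 N*m


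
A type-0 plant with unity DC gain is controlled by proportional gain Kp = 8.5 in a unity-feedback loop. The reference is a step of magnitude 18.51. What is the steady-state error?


e_ss = R/(1 + Kp) = 18.51/(1 + 8.5) = 18.51/9.5000 = 1.9484

1.9484


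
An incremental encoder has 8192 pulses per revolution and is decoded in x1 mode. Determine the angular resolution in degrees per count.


resolution = 360 / (PPR * 1) = 360 / 8192 = 0.0439

0.0439 degrees


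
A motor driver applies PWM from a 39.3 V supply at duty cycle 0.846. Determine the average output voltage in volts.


V_avg = V_supply * D = 39.3*0.846 = 33.2478

33.2478 V


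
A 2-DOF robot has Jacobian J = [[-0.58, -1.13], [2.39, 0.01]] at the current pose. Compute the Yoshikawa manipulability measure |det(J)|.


det(J) = -0.58*0.01 - (-1.13)*(2.39) = 2.6949
|det(J)| = 2.6949

2.6949


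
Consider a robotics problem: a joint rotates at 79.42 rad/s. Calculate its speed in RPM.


RPM = 79.42 * 60/(2*pi) = 758.4051

758.4051 RPM


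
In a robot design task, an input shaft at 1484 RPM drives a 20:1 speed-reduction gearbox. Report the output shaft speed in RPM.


omega_out = omega_in / N = 1484 / 20 = 74.2000

74.2000 RPM


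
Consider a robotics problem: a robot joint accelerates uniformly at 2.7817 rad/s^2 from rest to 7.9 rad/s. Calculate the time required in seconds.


t = delta_omega / alpha = 7.9 / 2.7817 = 2.8400

2.8400 s


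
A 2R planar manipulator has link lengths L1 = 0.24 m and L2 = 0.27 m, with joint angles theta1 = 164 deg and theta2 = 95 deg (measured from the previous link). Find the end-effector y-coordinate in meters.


y = L1*sin(th1) + L2*sin(th1+th2) = 0.24*sin(164 deg) + 0.27*sin(259 deg) = -0.1989

-0.1989 m


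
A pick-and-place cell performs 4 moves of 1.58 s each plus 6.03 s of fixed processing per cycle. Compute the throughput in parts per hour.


T_cycle = 4*1.58 + 6.03 = 12.3500 s
rate = 3600/T = 291.4980

291.4980 parts/hour


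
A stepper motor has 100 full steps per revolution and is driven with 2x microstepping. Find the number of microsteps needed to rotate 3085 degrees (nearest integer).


step_size = 360/(100*2) = 360/200 = 1.800000 deg
n = 3085/(360/200) = 3085*200/360 = 1713.8889 -> 1714

1714 steps


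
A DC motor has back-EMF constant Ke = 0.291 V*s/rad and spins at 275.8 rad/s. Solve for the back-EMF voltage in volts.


V_emf = Ke * omega = 0.291*275.8 = 80.2578

80.2578 V


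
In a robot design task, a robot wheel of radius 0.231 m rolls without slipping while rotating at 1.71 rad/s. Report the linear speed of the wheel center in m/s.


v = omega * r = 1.71 * 0.231 = 0.3950

0.3950 m/s


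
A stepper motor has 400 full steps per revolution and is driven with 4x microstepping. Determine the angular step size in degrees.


step = 360/(400*4) = 360/1600 = 0.2250

0.2250 degrees


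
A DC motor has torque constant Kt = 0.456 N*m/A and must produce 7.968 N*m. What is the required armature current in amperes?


I = tau / Kt = 7.968/0.456 = 17.4737

17.4737 A


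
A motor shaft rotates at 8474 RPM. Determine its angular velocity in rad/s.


omega = 8474 * 2*pi/60 = 887.3952

887.3952 rad/s


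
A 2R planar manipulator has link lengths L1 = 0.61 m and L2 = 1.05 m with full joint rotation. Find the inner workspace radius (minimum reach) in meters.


r_min = |L1 - L2| = |0.61 - 1.05| = 0.4400

0.4400 m


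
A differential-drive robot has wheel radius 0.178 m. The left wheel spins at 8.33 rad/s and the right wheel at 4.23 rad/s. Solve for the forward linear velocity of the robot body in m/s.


v = r*(wR + wL)/2 = 0.178*(4.23 + 8.33)/2 = 1.1178

1.1178 m/s


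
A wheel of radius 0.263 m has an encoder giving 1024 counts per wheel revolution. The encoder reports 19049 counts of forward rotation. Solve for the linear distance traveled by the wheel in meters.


revs = 19049/1024 = 18.602539
d = revs * 2*pi*r = 18.602539 * 2*pi*0.263 = 30.7403

30.7403 m


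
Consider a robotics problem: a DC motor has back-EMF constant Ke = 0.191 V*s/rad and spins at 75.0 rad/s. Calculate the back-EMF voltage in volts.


V_emf = Ke * omega = 0.191*75.0 = 14.3250

14.3250 V


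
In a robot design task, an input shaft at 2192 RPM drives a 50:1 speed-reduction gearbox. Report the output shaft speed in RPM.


omega_out = omega_in / N = 2192 / 50 = 43.8400

43.8400 RPM


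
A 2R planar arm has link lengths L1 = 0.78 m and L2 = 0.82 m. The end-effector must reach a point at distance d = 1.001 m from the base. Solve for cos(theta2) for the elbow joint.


cos(th2) = (d^2 - L1^2 - L2^2)/(2*L1*L2) = (1.001^2 - 0.78^2 - 0.82^2)/(2*0.78*0.82) = -0.2179

-0.2179


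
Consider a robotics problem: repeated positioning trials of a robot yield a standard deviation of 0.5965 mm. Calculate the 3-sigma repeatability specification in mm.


repeatability = 3*sigma = 3*0.5965 = 1.7895

1.7895 mm


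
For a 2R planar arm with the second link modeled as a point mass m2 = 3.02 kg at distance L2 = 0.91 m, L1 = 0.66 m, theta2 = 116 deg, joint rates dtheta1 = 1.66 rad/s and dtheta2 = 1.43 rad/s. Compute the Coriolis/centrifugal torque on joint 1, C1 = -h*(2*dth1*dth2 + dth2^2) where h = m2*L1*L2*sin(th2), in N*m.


h = m2*L1*L2*sin(th2) = 3.02*0.66*0.91*sin(116 deg) = 1.630243
C1 = -h*(2*1.66*1.43 + 1.43^2) = -1.630243*6.7925 = -11.0734

-11.0734 N*m


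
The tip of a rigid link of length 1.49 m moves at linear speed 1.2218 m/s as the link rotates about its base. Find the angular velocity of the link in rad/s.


omega = v / L = 1.2218 / 1.49 = 0.8200

0.8200 rad/s


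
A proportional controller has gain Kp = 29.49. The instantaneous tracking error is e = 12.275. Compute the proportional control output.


u_P = Kp * e = 29.49 * 12.275 = 361.9898

361.9898


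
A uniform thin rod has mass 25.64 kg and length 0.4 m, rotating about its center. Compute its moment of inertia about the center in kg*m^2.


I = (1/12)*m*L^2 = (1/12)*25.64*0.4^2 = 0.3419

0.3419 kg*m^2


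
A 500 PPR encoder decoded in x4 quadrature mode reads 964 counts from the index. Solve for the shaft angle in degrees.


angle = counts * 360 / (PPR*4) = 964 * 360 / 2000 = 173.5200

173.5200 degrees


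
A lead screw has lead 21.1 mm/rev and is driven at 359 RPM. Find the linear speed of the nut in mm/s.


v = lead * (RPM/60) = 21.1*359/60 = 126.2483

126.2483 mm/s


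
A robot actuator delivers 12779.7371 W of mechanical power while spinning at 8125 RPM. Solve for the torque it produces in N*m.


omega = 8125 * 2*pi/60 = 850.848010 rad/s
tau = P / omega = 12779.7371 / 850.848010 = 15.0200

15.0200 N*m


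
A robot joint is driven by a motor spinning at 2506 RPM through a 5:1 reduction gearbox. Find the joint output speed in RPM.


omega_joint = omega_motor / N = 2506 / 5 = 501.2000

501.2000 RPM


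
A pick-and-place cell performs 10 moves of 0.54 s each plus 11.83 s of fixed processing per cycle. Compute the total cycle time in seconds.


T = 10*0.54 + 11.83 = 17.2300

17.2300 s


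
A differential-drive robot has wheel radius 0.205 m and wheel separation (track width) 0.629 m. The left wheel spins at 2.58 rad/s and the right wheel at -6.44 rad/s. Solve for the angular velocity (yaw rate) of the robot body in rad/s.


omega = r*(wR - wL)/L = 0.205*(-6.44 - (2.58))/0.629 = -2.9397

-2.9397 rad/s


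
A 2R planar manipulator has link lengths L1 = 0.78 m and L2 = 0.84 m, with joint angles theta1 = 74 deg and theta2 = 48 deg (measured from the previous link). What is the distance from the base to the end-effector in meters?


x = L1*cos(th1) + L2*cos(th1+th2) = -0.230135
y = L1*sin(th1) + L2*sin(th1+th2) = 1.462145
d = sqrt(x^2 + y^2) = sqrt(0.052962 + 2.137868) = 1.4801

1.4801 m


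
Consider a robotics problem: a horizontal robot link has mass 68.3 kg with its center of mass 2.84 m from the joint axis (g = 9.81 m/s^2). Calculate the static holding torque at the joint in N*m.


tau = m*g*L = 68.3 * 9.81 * 2.84 = 1902.8653

1902.8653 N*m


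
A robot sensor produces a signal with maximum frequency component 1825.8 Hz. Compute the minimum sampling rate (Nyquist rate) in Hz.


f_s,min = 2*f_max = 2*1825.8 = 3651.6000

3651.6000 Hz


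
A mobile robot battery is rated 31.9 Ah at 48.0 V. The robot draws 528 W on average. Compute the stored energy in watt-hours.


E = capacity * V = 31.9*48.0 = 1531.2000

1531.2000 Wh


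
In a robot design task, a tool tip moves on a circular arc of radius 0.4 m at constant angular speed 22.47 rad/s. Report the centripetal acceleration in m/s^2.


a_c = omega^2 * r = 22.47^2 * 0.4 = 201.9604

201.9604 m/s^2


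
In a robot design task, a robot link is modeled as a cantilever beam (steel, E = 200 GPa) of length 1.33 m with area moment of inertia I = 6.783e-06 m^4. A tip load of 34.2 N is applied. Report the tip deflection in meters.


delta = F*L^3/(3*E*I) = 34.2*1.33^3/(3*2.000e+11*6.783e-06)
      = 80.4601854/4069800 = 1.9770e-05

1.9770e-05 m


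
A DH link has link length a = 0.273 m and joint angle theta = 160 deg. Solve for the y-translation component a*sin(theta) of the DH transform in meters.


a*sin(theta) = 0.273*sin(160 deg) = 0.0934

0.0934 m


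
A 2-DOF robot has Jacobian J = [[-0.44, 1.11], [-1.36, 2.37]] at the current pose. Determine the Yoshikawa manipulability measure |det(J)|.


det(J) = -0.44*2.37 - (1.11)*(-1.36) = 0.4668
|det(J)| = 0.4668

0.4668


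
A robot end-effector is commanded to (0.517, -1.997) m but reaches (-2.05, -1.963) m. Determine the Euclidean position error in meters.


dx = -2.05 - (0.517) = -2.5670, dy = -1.963 - (-1.997) = 0.0340
err = sqrt(6.589489 + 0.001156) = 2.5672

2.5672 m


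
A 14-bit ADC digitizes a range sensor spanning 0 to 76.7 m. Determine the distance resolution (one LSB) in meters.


res = range / 2^n = 76.7/2^14 = 76.7/16384 = 0.0047

0.0047 m


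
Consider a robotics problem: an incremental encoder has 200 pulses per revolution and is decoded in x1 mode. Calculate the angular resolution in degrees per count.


resolution = 360 / (PPR * 1) = 360 / 200 = 1.8000

1.8000 degrees


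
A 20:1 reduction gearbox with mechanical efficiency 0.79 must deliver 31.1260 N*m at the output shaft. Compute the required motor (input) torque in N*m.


tau_in = tau_out / (N * eta) = 31.1260 / (20 * 0.79) = 1.9700

1.9700 N*m


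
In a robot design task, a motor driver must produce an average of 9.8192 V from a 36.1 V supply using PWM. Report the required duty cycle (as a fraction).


D = V_avg/V_supply = 9.8192/36.1 = 0.2720

0.2720


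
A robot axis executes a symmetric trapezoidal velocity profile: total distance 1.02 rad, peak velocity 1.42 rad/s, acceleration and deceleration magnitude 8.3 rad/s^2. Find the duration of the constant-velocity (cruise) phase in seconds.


t_acc = v/a = 0.171084 s, d_acc = v^2/(2a) = 0.121470 rad each
d_cruise = 1.02 - 2*0.121470 = 0.777060 rad
t_cruise = d_cruise/v = 0.777060/1.42 = 0.5472

0.5472 s


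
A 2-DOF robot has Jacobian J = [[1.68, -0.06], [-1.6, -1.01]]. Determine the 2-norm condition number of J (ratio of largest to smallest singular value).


JJ^T eigenvalues: trace(JJ^T) = 6.4061, det(JJ^T) = det(J)^2 = 3.21413184
s_max^2 = (6.4061 + sqrt(28.18158985))/2 = 5.85736676
s_min^2 = (6.4061 - sqrt(28.18158985))/2 = 0.54873324
kappa = s_max/s_min = sqrt(5.85736676/0.54873324) = 3.2672

3.2672


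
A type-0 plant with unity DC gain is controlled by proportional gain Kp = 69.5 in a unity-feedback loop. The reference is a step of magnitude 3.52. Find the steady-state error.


e_ss = R/(1 + Kp) = 3.52/(1 + 69.5) = 3.52/70.5000 = 0.0499

0.0499


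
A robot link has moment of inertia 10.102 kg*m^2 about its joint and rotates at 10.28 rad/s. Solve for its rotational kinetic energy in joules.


KE = (1/2)*I*omega^2 = 0.5*10.102*10.28^2 = 533.7816

533.7816 J


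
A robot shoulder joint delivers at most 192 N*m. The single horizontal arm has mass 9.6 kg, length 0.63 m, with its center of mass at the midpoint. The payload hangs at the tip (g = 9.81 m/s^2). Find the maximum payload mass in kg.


tau_arm = m_arm*g*(L/2) = 9.6*9.81*0.63/2 = 29.6654 N*m
tau_payload = tau_max - tau_arm = 192 - 29.6654 = 162.3346
m_payload = tau_payload / (g*L) = 162.3346 / (9.81*0.63) = 26.2665

26.2665 kg


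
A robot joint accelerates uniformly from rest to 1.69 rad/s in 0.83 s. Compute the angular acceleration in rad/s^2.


alpha = delta_omega / t = 1.69 / 0.83 = 2.0361

2.0361 rad/s^2


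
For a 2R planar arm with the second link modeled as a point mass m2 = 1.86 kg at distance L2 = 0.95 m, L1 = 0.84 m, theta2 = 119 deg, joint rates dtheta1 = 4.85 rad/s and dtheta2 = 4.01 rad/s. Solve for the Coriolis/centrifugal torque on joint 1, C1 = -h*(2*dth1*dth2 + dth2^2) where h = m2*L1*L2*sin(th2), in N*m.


h = m2*L1*L2*sin(th2) = 1.86*0.84*0.95*sin(119 deg) = 1.298181
C1 = -h*(2*4.85*4.01 + 4.01^2) = -1.298181*54.9771 = -71.3702

-71.3702 N*m


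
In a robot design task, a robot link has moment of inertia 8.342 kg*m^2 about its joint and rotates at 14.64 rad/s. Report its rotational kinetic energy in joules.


KE = (1/2)*I*omega^2 = 0.5*8.342*14.64^2 = 893.9688

893.9688 J


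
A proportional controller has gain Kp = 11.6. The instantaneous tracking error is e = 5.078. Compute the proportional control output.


u_P = Kp * e = 11.6 * 5.078 = 58.9048

58.9048


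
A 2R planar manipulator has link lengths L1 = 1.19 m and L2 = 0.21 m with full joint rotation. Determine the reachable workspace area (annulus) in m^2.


r_max = L1 + L2 = 1.4000, r_min = |L1 - L2| = 0.9800
A = pi*(r_max^2 - r_min^2) = pi*(1.9600 - 0.9604) = 3.1403

3.1403 m^2


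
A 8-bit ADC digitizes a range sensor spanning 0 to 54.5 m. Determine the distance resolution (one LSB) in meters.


res = range / 2^n = 54.5/2^8 = 54.5/256 = 0.2129

0.2129 m


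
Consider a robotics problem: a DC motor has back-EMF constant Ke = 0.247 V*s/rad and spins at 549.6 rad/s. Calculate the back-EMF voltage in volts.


V_emf = Ke * omega = 0.247*549.6 = 135.7512

135.7512 V


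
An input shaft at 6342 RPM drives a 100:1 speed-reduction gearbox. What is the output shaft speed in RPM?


omega_out = omega_in / N = 6342 / 100 = 63.4200

63.4200 RPM


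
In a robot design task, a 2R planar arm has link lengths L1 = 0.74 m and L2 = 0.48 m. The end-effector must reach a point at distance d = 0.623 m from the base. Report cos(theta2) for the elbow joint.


cos(th2) = (d^2 - L1^2 - L2^2)/(2*L1*L2) = (0.623^2 - 0.74^2 - 0.48^2)/(2*0.74*0.48) = -0.5488

-0.5488


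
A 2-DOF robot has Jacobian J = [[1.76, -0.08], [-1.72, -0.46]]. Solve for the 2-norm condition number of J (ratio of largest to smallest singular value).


JJ^T eigenvalues: trace(JJ^T) = 6.2740, det(JJ^T) = det(J)^2 = 0.89718784
s_max^2 = (6.2740 + sqrt(35.77432464))/2 = 6.12758208
s_min^2 = (6.2740 - sqrt(35.77432464))/2 = 0.14641792
kappa = s_max/s_min = sqrt(6.12758208/0.14641792) = 6.4692

6.4692


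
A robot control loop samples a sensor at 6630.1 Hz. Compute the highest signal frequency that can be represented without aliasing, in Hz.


f_max = f_s/2 = 6630.1/2 = 3315.0500

3315.0500 Hz


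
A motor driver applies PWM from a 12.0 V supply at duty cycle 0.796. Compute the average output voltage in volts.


V_avg = V_supply * D = 12.0*0.796 = 9.5520

9.5520 V


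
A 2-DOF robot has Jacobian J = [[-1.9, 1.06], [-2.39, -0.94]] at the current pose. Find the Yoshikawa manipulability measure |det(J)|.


det(J) = -1.9*-0.94 - (1.06)*(-2.39) = 4.3194
|det(J)| = 4.3194

4.3194


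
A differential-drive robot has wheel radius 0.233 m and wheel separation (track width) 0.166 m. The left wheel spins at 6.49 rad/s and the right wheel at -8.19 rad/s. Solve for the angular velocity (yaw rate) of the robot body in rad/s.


omega = r*(wR - wL)/L = 0.233*(-8.19 - (6.49))/0.166 = -20.6051

-20.6051 rad/s


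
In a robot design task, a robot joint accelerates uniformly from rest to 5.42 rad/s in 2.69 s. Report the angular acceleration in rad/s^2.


alpha = delta_omega / t = 5.42 / 2.69 = 2.0149

2.0149 rad/s^2


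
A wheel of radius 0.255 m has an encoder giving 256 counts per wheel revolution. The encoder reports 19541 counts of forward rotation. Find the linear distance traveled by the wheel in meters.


revs = 19541/256 = 76.332031
d = revs * 2*pi*r = 76.332031 * 2*pi*0.255 = 122.3001

122.3001 m


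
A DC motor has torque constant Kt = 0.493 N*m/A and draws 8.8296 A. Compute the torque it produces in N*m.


tau = Kt * I = 0.493*8.8296 = 4.3530

4.3530 N*m


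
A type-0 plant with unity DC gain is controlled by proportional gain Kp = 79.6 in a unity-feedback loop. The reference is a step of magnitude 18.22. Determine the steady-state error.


e_ss = R/(1 + Kp) = 18.22/(1 + 79.6) = 18.22/80.6000 = 0.2261

0.2261


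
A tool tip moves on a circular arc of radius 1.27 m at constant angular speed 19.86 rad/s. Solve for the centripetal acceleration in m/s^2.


a_c = omega^2 * r = 19.86^2 * 1.27 = 500.9129

500.9129 m/s^2


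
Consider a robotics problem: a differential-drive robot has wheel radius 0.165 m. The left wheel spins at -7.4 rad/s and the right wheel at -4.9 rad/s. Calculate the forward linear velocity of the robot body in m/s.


v = r*(wR + wL)/2 = 0.165*(-4.9 + -7.4)/2 = -1.0148

-1.0148 m/s


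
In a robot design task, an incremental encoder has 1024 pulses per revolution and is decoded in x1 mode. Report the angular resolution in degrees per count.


resolution = 360 / (PPR * 1) = 360 / 1024 = 0.3516

0.3516 degrees


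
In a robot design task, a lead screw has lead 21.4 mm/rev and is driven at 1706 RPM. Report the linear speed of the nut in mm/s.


v = lead * (RPM/60) = 21.4*1706/60 = 608.4733

608.4733 mm/s


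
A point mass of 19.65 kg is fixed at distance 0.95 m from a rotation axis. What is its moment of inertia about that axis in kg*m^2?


I = m*r^2 = 19.65*0.95^2 = 17.7341

17.7341 kg*m^2


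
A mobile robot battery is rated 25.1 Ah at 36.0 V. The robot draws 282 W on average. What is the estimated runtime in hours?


E = 25.1*36.0 = 903.6000 Wh
t = E/P = 903.6000/282 = 3.2043

3.2043 hours


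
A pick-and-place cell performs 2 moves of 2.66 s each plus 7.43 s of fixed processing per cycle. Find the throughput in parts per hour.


T_cycle = 2*2.66 + 7.43 = 12.7500 s
rate = 3600/T = 282.3529

282.3529 parts/hour


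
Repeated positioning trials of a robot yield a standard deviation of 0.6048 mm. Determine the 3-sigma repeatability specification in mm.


repeatability = 3*sigma = 3*0.6048 = 1.8144

1.8144 mm


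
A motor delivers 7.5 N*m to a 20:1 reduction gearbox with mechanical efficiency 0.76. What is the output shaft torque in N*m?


tau_out = tau_in * N * eta = 7.5 * 20 * 0.76 = 114.0000

114.0000 N*m


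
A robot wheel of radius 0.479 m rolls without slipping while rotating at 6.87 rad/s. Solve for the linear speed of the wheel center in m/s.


v = omega * r = 6.87 * 0.479 = 3.2907

3.2907 m/s


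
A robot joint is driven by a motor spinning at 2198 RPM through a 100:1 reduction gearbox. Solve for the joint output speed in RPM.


omega_joint = omega_motor / N = 2198 / 100 = 21.9800

21.9800 RPM


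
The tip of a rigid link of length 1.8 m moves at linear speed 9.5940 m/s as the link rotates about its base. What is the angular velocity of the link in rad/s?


omega = v / L = 9.5940 / 1.8 = 5.3300

5.3300 rad/s


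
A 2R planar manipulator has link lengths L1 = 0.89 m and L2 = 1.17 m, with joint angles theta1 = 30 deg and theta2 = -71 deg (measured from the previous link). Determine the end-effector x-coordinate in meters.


x = L1*cos(th1) + L2*cos(th1+th2) = 0.89*cos(30 deg) + 1.17*cos(-41 deg) = 1.6538

1.6538 m


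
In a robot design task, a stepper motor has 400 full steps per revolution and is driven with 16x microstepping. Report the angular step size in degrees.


step = 360/(400*16) = 360/6400 = 0.0563

0.0563 degrees


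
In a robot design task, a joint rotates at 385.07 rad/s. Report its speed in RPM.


RPM = 385.07 * 60/(2*pi) = 3677.1476

3677.1476 RPM


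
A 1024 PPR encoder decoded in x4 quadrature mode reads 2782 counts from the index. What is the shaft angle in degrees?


angle = counts * 360 / (PPR*4) = 2782 * 360 / 4096 = 244.5117

244.5117 degrees


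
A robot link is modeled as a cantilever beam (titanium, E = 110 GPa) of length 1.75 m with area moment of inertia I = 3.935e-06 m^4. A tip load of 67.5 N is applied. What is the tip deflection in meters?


delta = F*L^3/(3*E*I) = 67.5*1.75^3/(3*1.100e+11*3.935e-06)
      = 361.7578125/1298550 = 2.7859e-04

2.7859e-04 m


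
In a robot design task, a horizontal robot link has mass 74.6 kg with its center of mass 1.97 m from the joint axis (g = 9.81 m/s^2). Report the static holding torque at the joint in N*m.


tau = m*g*L = 74.6 * 9.81 * 1.97 = 1441.6972

1441.6972 N*m


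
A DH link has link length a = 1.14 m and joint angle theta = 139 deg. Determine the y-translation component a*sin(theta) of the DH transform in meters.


a*sin(theta) = 1.14*sin(139 deg) = 0.7479

0.7479 m


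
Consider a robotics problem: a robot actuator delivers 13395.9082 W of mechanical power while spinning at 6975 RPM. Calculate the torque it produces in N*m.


omega = 6975 * 2*pi/60 = 730.420292 rad/s
tau = P / omega = 13395.9082 / 730.420292 = 18.3400

18.3400 N*m


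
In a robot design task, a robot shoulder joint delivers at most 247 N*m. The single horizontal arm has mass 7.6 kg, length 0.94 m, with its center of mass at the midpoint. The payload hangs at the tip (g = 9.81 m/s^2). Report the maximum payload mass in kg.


tau_arm = m_arm*g*(L/2) = 7.6*9.81*0.94/2 = 35.0413 N*m
tau_payload = tau_max - tau_arm = 247 - 35.0413 = 211.9587
m_payload = tau_payload / (g*L) = 211.9587 / (9.81*0.94) = 22.9855

22.9855 kg


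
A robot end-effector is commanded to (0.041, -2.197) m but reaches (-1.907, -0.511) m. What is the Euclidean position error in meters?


dx = -1.907 - (0.041) = -1.9480, dy = -0.511 - (-2.197) = 1.6860
err = sqrt(3.794704 + 2.842596) = 2.5763

2.5763 m


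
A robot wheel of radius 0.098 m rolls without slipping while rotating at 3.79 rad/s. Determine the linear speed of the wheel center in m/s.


v = omega * r = 3.79 * 0.098 = 0.3714

0.3714 m/s


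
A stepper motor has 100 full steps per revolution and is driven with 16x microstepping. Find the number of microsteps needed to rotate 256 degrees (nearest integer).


step_size = 360/(100*16) = 360/1600 = 0.225000 deg
n = 256/(360/1600) = 256*1600/360 = 1137.7778 -> 1138

1138 steps


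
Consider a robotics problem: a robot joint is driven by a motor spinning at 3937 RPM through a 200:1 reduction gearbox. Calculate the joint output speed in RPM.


omega_joint = omega_motor / N = 3937 / 200 = 19.6850

19.6850 RPM


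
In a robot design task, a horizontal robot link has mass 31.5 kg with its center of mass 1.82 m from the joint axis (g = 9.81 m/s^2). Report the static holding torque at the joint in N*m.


tau = m*g*L = 31.5 * 9.81 * 1.82 = 562.4073

562.4073 N*m


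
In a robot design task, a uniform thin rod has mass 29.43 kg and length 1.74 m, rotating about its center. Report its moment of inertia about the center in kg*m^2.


I = (1/12)*m*L^2 = (1/12)*29.43*1.74^2 = 7.4252

7.4252 kg*m^2


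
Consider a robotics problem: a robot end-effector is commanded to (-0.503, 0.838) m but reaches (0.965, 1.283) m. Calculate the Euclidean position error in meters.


dx = 0.965 - (-0.503) = 1.4680, dy = 1.283 - (0.838) = 0.4450
err = sqrt(2.155024 + 0.198025) = 1.5340

1.5340 m


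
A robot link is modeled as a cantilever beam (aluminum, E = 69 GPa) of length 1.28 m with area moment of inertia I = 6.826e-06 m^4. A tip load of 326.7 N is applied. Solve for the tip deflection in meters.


delta = F*L^3/(3*E*I) = 326.7*1.28^3/(3*6.900e+10*6.826e-06)
      = 685.1395584/1412982 = 4.8489e-04

4.8489e-04 m


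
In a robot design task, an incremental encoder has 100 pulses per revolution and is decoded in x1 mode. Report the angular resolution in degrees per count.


resolution = 360 / (PPR * 1) = 360 / 100 = 3.6000

3.6000 degrees


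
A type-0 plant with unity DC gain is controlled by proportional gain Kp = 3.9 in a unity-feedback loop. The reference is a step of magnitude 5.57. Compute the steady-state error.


e_ss = R/(1 + Kp) = 5.57/(1 + 3.9) = 5.57/4.9000 = 1.1367

1.1367


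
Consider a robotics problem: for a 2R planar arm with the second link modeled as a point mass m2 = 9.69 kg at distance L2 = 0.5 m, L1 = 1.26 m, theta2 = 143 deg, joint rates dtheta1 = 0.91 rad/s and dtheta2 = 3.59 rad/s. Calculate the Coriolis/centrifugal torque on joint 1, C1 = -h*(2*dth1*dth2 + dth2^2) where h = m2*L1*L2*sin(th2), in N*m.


h = m2*L1*L2*sin(th2) = 9.69*1.26*0.5*sin(143 deg) = 3.673900
C1 = -h*(2*0.91*3.59 + 3.59^2) = -3.673900*19.4219 = -71.3541

-71.3541 N*m


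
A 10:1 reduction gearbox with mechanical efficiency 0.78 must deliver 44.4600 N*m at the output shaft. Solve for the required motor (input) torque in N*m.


tau_in = tau_out / (N * eta) = 44.4600 / (10 * 0.78) = 5.7000

5.7000 N*m


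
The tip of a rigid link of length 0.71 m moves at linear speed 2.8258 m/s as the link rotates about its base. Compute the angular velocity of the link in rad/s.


omega = v / L = 2.8258 / 0.71 = 3.9800

3.9800 rad/s


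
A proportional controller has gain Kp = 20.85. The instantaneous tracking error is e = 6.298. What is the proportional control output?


u_P = Kp * e = 20.85 * 6.298 = 131.3133

131.3133


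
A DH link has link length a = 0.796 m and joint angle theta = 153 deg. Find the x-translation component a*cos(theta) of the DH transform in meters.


a*cos(theta) = 0.796*cos(153 deg) = -0.7092

-0.7092 m


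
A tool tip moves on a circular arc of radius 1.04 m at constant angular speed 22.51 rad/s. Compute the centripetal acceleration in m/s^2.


a_c = omega^2 * r = 22.51^2 * 1.04 = 526.9681

526.9681 m/s^2


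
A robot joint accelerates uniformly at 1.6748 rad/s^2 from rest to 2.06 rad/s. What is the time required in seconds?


t = delta_omega / alpha = 2.06 / 1.6748 = 1.2300

1.2300 s


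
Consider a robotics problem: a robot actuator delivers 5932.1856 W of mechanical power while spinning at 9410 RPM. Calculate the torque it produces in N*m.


omega = 9410 * 2*pi/60 = 985.412896 rad/s
tau = P / omega = 5932.1856 / 985.412896 = 6.0200

6.0200 N*m


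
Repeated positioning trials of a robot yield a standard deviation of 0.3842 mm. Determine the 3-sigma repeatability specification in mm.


repeatability = 3*sigma = 3*0.3842 = 1.1526

1.1526 mm


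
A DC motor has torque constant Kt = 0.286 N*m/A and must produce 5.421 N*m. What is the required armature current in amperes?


I = tau / Kt = 5.421/0.286 = 18.9545

18.9545 A


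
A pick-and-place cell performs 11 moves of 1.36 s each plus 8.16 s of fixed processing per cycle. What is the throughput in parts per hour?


T_cycle = 11*1.36 + 8.16 = 23.1200 s
rate = 3600/T = 155.7093

155.7093 parts/hour


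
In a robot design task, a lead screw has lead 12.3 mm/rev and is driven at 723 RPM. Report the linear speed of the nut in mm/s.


v = lead * (RPM/60) = 12.3*723/60 = 148.2150

148.2150 mm/s


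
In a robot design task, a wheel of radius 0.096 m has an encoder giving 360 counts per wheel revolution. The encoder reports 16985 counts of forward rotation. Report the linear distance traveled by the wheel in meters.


revs = 16985/360 = 47.180556
d = revs * 2*pi*r = 47.180556 * 2*pi*0.096 = 28.4586

28.4586 m


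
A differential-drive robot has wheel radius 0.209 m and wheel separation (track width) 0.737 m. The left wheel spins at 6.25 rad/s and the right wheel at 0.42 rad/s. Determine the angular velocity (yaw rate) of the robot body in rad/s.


omega = r*(wR - wL)/L = 0.209*(0.42 - (6.25))/0.737 = -1.6533

-1.6533 rad/s


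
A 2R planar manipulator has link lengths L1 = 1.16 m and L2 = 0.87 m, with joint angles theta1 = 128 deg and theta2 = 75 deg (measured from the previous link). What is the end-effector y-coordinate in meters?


y = L1*sin(th1) + L2*sin(th1+th2) = 1.16*sin(128 deg) + 0.87*sin(203 deg) = 0.5742

0.5742 m


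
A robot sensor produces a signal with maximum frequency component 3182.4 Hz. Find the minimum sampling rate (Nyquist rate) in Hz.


f_s,min = 2*f_max = 2*3182.4 = 6364.8000

6364.8000 Hz


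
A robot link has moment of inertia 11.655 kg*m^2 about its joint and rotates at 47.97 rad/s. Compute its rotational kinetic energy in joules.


KE = (1/2)*I*omega^2 = 0.5*11.655*47.97^2 = 13409.7820

13409.7820 J


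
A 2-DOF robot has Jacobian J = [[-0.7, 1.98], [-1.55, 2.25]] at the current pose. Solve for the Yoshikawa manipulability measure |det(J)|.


det(J) = -0.7*2.25 - (1.98)*(-1.55) = 1.4940
|det(J)| = 1.4940

1.4940


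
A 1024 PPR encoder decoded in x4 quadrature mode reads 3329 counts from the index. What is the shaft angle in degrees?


angle = counts * 360 / (PPR*4) = 3329 * 360 / 4096 = 292.5879

292.5879 degrees


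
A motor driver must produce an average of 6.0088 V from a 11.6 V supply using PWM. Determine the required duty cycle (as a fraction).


D = V_avg/V_supply = 6.0088/11.6 = 0.5180

0.5180


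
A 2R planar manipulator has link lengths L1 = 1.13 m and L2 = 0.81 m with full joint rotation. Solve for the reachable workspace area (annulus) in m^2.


r_max = L1 + L2 = 1.9400, r_min = |L1 - L2| = 0.3200
A = pi*(r_max^2 - r_min^2) = pi*(3.7636 - 0.1024) = 11.5020

11.5020 m^2


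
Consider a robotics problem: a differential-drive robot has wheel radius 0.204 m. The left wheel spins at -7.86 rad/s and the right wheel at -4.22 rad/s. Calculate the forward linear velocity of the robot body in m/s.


v = r*(wR + wL)/2 = 0.204*(-4.22 + -7.86)/2 = -1.2322

-1.2322 m/s


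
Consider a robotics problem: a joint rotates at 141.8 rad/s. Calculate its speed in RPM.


RPM = 141.8 * 60/(2*pi) = 1354.0903

1354.0903 RPM


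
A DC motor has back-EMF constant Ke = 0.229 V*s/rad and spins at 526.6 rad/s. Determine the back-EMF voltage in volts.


V_emf = Ke * omega = 0.229*526.6 = 120.5914

120.5914 V
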